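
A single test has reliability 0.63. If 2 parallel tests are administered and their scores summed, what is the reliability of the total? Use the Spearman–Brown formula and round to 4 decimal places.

0.7730

ρ_k = kρ / (1 + (k−1)ρ) = 2·0.63 / (1 + 1·0.63) = 1.260 / 1.630 = 0.7730.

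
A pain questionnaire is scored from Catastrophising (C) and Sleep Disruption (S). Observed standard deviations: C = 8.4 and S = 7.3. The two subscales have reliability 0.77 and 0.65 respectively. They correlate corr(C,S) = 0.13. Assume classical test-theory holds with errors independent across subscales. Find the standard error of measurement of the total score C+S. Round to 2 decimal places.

5.91

Var(total) = 123.85 + 15.9432 = 139.793.
True-score variance = 88.9697 + 15.9432 = 104.913, so reliability = 0.7505.
Error variance = 139.793 − 104.913 = 34.8803; SEM = √34.8803 = 5.91.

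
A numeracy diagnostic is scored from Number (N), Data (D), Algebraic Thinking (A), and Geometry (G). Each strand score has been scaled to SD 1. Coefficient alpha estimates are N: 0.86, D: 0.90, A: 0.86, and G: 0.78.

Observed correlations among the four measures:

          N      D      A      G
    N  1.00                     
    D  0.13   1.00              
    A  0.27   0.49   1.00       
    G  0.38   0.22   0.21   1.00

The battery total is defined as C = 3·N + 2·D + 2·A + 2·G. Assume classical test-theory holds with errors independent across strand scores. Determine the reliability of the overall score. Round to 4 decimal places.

Var(C) = 3² + 2² + 2² + 2² + 2·[6·0.13 + 6·0.27 + 6·0.38 + 4·0.49 + 4·0.22 + 4·0.21] = 21 + 16.72 = 37.72.
Under uncorrelated errors the observed covariances equal the true-score covariances, so only the own-variance terms attenuate.
True-score variance = [3²·0.86 + 2²·0.90 + 2²·0.86 + 2²·0.78] + 16.72 = 17.9 + 16.72 = 34.62.
Reliability = 34.62 / 37.72 = 0.9178.

0.9178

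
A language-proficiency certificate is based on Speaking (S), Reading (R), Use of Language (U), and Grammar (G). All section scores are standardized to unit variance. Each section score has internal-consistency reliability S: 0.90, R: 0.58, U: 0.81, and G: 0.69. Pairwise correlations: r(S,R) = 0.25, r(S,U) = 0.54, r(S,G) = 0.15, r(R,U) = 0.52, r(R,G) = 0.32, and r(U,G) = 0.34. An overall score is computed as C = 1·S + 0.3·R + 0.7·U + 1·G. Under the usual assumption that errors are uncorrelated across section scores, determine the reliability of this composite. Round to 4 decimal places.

0.8842

Var(C) = 1 + 0.3² + 0.7² + 1 + 2·[0.3·0.25 + 0.7·0.54 + 0.15 + 0.21·0.52 + 0.3·0.32 + 0.7·0.34] = 2.58 + 2.0924 = 4.6724.
Because errors are independent across components, Cov(Tᵢ,Tⱼ) = Cov(Xᵢ,Xⱼ); the off-diagonal part of the true-score variance is the same as above.
True-score variance = [0.90 + 0.3²·0.58 + 0.7²·0.81 + 0.69] + 2.0924 = 2.0391 + 2.0924 = 4.1315.
Reliability = 4.1315 / 4.6724 = 0.8842.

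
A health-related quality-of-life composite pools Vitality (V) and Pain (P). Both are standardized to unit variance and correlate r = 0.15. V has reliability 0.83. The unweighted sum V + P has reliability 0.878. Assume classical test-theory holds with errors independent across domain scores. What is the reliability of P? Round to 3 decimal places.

Var(V+P) = 2 + 2·0.15 = 2.300.
True-score variance = ρ_V + ρ_P + 2·0.15, so 0.878 = (0.83 + ρ_P + 0.30) / 2.300.
ρ_P = 0.878·2.300 − 0.83 − 0.30 = 0.889.

0.889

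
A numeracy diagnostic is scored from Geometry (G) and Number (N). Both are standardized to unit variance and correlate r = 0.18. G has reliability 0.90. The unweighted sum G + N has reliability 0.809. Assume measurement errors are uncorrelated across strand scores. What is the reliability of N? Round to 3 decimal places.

Var(G+N) = 2 + 2·0.18 = 2.360.
True-score variance = ρ_G + ρ_N + 2·0.18, so 0.809 = (0.90 + ρ_N + 0.36) / 2.360.
ρ_N = 0.809·2.360 − 0.90 − 0.36 = 0.649.

0.649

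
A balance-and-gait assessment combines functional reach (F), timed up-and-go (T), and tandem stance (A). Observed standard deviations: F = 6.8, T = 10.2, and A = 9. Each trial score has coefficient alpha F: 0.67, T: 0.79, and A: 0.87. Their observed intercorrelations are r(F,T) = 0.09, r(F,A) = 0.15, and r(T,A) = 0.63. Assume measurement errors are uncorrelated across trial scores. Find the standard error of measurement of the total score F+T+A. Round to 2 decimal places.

Var(total) = 231.28 + 146.513 = 377.793.
True-score variance = 183.642 + 146.513 = 330.155, so reliability = 0.8739.
Error variance = 377.793 − 330.155 = 47.6376; SEM = √47.6376 = 6.90.

6.90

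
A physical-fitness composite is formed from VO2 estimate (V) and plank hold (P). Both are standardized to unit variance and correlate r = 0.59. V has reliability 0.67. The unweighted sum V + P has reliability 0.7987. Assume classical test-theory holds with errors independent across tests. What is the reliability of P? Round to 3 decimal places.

Var(V+P) = 2 + 2·0.59 = 3.180.
True-score variance = ρ_V + ρ_P + 2·0.59, so 0.7987 = (0.67 + ρ_P + 1.18) / 3.180.
ρ_P = 0.7987·3.180 − 0.67 − 1.18 = 0.690.

0.690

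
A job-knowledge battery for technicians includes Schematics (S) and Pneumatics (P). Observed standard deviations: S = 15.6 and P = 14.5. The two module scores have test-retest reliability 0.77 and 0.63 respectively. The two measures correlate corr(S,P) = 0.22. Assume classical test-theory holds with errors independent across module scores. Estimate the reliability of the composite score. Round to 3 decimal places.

Var(S+P) = 15.6² + 14.5² + 2·[15.6·14.5·0.22] = 453.61 + 99.528 = 553.138.
Under uncorrelated errors the observed covariances equal the true-score covariances, so only the own-variance terms attenuate.
True-score variance = [15.6²·0.77 + 14.5²·0.63] + 99.528 = 319.845 + 99.528 = 419.373.
Reliability = 419.373 / 553.138 = 0.758.

0.758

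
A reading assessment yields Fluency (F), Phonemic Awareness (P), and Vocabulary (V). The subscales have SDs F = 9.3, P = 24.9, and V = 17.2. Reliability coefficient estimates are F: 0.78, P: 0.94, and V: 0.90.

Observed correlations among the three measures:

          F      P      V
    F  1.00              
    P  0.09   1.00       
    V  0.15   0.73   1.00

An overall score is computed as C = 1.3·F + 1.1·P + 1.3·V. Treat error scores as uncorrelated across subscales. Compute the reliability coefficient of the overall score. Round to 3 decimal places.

Var(C) = 1.3²·9.3² + 1.1²·24.9² + 1.3²·17.2² + 2·[1.43·9.3·24.9·0.09 + 1.69·9.3·17.2·0.15 + 1.43·24.9·17.2·0.73] = 1396.35 + 1034.87 = 2431.22.
Under uncorrelated errors the observed covariances equal the true-score covariances, so only the own-variance terms attenuate.
True-score variance = [1.3²·9.3²·0.78 + 1.1²·24.9²·0.94 + 1.3²·17.2²·0.90] + 1034.87 = 1269.18 + 1034.87 = 2304.05.
Reliability = 2304.05 / 2431.22 = 0.948.

0.948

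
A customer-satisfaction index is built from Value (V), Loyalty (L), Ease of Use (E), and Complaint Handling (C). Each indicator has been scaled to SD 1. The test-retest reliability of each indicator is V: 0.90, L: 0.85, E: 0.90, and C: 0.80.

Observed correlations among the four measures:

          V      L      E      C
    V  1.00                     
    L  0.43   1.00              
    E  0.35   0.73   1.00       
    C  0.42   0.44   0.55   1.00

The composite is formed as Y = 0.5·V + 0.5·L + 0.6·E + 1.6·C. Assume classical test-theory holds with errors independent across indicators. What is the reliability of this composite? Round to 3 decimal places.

0.909

Var(Y) = 0.5² + 0.5² + 0.6² + 1.6² + 2·[0.25·0.43 + 0.3·0.35 + 0.8·0.42 + 0.3·0.73 + 0.8·0.44 + 0.96·0.55] = 3.42 + 3.295 = 6.715.
With uncorrelated errors the cross-covariances are all true-score covariance, so they carry over unchanged; only the diagonal terms shrink to ρᵢσᵢ².
True-score variance = [0.5²·0.90 + 0.5²·0.85 + 0.6²·0.90 + 1.6²·0.80] + 3.295 = 2.8095 + 3.295 = 6.1045.
Reliability = 6.1045 / 6.715 = 0.909.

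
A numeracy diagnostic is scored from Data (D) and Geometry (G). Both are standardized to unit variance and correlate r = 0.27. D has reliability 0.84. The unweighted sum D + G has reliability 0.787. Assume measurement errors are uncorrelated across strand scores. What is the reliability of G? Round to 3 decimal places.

0.619

Var(D+G) = 2 + 2·0.27 = 2.540.
True-score variance = ρ_D + ρ_G + 2·0.27, so 0.787 = (0.84 + ρ_G + 0.54) / 2.540.
ρ_G = 0.787·2.540 − 0.84 − 0.54 = 0.619.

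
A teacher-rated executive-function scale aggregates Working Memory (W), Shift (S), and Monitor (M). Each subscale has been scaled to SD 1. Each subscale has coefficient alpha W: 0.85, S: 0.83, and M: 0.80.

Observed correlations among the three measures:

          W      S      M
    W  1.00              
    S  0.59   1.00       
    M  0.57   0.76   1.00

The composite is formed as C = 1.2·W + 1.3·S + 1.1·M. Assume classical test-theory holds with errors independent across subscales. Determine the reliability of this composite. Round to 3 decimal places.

Var(C) = 1.2² + 1.3² + 1.1² + 2·[1.56·0.59 + 1.32·0.57 + 1.43·0.76] = 4.34 + 5.5192 = 9.8592.
With uncorrelated errors the cross-covariances are all true-score covariance, so they carry over unchanged; only the diagonal terms shrink to ρᵢσᵢ².
True-score variance = [1.2²·0.85 + 1.3²·0.83 + 1.1²·0.80] + 5.5192 = 3.5947 + 5.5192 = 9.1139.
Reliability = 9.1139 / 9.8592 = 0.924.

0.924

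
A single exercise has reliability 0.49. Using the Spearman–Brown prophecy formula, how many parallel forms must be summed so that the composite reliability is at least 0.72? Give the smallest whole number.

3

k ≥ ρ*(1−ρ₁)/(ρ₁(1−ρ*)) = 0.72·0.51 / (0.49·0.28) = 2.676.
Smallest integer k = 3.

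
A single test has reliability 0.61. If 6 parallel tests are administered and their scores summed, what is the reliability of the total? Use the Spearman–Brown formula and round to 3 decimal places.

ρ_k = kρ / (1 + (k−1)ρ) = 6·0.61 / (1 + 5·0.61) = 3.660 / 4.050 = 0.904.

0.904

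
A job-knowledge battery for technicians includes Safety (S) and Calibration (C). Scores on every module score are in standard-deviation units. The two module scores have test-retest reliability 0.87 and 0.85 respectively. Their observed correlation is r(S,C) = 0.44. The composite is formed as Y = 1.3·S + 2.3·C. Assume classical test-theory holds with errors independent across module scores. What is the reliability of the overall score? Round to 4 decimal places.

Var(Y) = 1.3² + 2.3² + 2·[2.99·0.44] = 6.98 + 2.6312 = 9.6112.
Under uncorrelated errors the observed covariances equal the true-score covariances, so only the own-variance terms attenuate.
True-score variance = [1.3²·0.87 + 2.3²·0.85] + 2.6312 = 5.9668 + 2.6312 = 8.598.
Reliability = 8.598 / 9.6112 = 0.8946.

0.8946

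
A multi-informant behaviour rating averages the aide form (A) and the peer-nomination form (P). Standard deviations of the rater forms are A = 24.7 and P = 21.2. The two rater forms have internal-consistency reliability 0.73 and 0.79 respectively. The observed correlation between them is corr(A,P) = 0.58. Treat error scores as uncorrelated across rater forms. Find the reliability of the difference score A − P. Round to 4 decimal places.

Var(A−P) = 24.7² + 21.2² − 2·24.7·21.2·0.58 = 1059.53 − 607.422 = 452.108.
Because errors are independent across components, Cov(Tᵢ,Tⱼ) = Cov(Xᵢ,Xⱼ); the off-diagonal part of the true-score variance is the same as above.
True-score variance = [24.7²·0.73 + 21.2²·0.79] − 607.422 = 800.423 − 607.422 = 193.001.
Reliability = 193.001 / 452.108 = 0.4269.

0.4269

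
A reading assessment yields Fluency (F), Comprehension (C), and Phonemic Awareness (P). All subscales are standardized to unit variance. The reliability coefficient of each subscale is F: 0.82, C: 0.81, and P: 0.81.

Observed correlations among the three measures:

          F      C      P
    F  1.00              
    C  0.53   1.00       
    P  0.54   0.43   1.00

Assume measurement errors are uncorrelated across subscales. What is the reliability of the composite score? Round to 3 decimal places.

0.907

Var(F+C+P) = 3 + 2·[0.53 + 0.54 + 0.43] = 3 + 3 = 6.
Because errors are independent across components, Cov(Tᵢ,Tⱼ) = Cov(Xᵢ,Xⱼ); the off-diagonal part of the true-score variance is the same as above.
True-score variance = [0.82 + 0.81 + 0.81] + 3 = 2.44 + 3 = 5.44.
Reliability = 5.44 / 6 = 0.907.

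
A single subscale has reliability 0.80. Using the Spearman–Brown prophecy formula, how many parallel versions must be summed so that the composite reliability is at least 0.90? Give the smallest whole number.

3

k ≥ ρ*(1−ρ₁)/(ρ₁(1−ρ*)) = 0.90·0.20 / (0.80·0.10) = 2.250.
Smallest integer k = 3.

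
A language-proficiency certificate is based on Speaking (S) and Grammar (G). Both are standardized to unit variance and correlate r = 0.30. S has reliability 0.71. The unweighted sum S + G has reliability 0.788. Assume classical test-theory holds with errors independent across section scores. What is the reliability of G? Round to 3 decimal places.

0.739

Var(S+G) = 2 + 2·0.30 = 2.600.
True-score variance = ρ_S + ρ_G + 2·0.30, so 0.788 = (0.71 + ρ_G + 0.60) / 2.600.
ρ_G = 0.788·2.600 − 0.71 − 0.60 = 0.739.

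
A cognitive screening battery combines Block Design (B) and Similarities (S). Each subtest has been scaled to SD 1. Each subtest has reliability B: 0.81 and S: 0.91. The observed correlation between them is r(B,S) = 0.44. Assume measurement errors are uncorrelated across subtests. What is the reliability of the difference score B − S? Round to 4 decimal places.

Var(B−S) = 1 + 1 − 2·0.44 = 2 − 0.88 = 1.12.
Because errors are independent across components, Cov(Tᵢ,Tⱼ) = Cov(Xᵢ,Xⱼ); the off-diagonal part of the true-score variance is the same as above.
True-score variance = [0.81 + 0.91] − 0.88 = 1.72 − 0.88 = 0.84.
Reliability = 0.84 / 1.12 = 0.7500.

0.7500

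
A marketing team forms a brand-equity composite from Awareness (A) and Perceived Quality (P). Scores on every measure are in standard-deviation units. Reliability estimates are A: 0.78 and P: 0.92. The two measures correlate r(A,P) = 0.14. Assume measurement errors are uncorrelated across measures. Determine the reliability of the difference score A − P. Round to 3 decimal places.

0.826

Var(A−P) = 1 + 1 − 2·0.14 = 2 − 0.28 = 1.72.
Because errors are independent across components, Cov(Tᵢ,Tⱼ) = Cov(Xᵢ,Xⱼ); the off-diagonal part of the true-score variance is the same as above.
True-score variance = [0.78 + 0.92] − 0.28 = 1.7 − 0.28 = 1.42.
Reliability = 1.42 / 1.72 = 0.826.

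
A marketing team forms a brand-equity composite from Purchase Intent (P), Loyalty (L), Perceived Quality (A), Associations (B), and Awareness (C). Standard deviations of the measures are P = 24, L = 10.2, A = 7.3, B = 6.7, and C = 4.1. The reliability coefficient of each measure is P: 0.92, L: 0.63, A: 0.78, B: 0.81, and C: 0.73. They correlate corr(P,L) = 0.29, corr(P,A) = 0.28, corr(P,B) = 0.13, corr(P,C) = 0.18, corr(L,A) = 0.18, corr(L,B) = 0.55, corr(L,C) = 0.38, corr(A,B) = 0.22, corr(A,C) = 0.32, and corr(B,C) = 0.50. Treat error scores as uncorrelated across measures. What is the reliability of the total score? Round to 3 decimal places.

Var(P+L+A+B+C) = 24² + 10.2² + 7.3² + 6.7² + 4.1² + 2·[24·10.2·0.29 + 24·7.3·0.28 + 24·6.7·0.13 + 24·4.1·0.18 + 10.2·7.3·0.18 + 10.2·6.7·0.55 + 10.2·4.1·0.38 + 7.3·6.7·0.22 + 7.3·4.1·0.32 + 6.7·4.1·0.50] = 795.03 + 519.236 = 1314.27.
With uncorrelated errors the cross-covariances are all true-score covariance, so they carry over unchanged; only the diagonal terms shrink to ρᵢσᵢ².
True-score variance = [24²·0.92 + 10.2²·0.63 + 7.3²·0.78 + 6.7²·0.81 + 4.1²·0.73] + 519.236 = 685.664 + 519.236 = 1204.9.
Reliability = 1204.9 / 1314.27 = 0.917.

0.917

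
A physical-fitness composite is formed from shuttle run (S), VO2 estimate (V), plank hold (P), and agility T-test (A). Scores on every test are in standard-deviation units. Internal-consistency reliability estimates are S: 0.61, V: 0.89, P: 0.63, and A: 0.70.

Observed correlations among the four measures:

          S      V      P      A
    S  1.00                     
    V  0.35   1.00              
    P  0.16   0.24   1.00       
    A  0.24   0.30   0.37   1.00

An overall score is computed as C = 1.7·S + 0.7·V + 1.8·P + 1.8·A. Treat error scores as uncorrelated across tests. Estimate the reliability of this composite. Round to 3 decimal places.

0.802

Var(C) = 1.7² + 0.7² + 1.8² + 1.8² + 2·[1.19·0.35 + 3.06·0.16 + 3.06·0.24 + 1.26·0.24 + 1.26·0.30 + 3.24·0.37] = 9.86 + 7.0394 = 16.8994.
Under uncorrelated errors the observed covariances equal the true-score covariances, so only the own-variance terms attenuate.
True-score variance = [1.7²·0.61 + 0.7²·0.89 + 1.8²·0.63 + 1.8²·0.70] + 7.0394 = 6.5082 + 7.0394 = 13.5476.
Reliability = 13.5476 / 16.8994 = 0.802.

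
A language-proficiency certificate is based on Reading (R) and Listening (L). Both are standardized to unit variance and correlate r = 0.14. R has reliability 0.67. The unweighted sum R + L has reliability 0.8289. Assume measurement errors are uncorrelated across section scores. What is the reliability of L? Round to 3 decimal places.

Var(R+L) = 2 + 2·0.14 = 2.280.
True-score variance = ρ_R + ρ_L + 2·0.14, so 0.8289 = (0.67 + ρ_L + 0.28) / 2.280.
ρ_L = 0.8289·2.280 − 0.67 − 0.28 = 0.940.

0.940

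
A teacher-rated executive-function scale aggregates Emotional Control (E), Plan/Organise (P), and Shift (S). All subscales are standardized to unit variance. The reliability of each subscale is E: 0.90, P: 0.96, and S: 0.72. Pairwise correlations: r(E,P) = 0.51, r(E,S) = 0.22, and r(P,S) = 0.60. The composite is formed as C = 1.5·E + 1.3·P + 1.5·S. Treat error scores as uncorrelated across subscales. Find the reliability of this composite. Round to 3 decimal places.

0.920

Var(C) = 1.5² + 1.3² + 1.5² + 2·[1.95·0.51 + 2.25·0.22 + 1.95·0.60] = 6.19 + 5.319 = 11.509.
Under uncorrelated errors the observed covariances equal the true-score covariances, so only the own-variance terms attenuate.
True-score variance = [1.5²·0.90 + 1.3²·0.96 + 1.5²·0.72] + 5.319 = 5.2674 + 5.319 = 10.5864.
Reliability = 10.5864 / 11.509 = 0.920.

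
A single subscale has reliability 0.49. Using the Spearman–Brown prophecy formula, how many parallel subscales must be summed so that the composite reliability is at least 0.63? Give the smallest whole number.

2

k ≥ ρ*(1−ρ₁)/(ρ₁(1−ρ*)) = 0.63·0.51 / (0.49·0.37) = 1.772.
Smallest integer k = 2.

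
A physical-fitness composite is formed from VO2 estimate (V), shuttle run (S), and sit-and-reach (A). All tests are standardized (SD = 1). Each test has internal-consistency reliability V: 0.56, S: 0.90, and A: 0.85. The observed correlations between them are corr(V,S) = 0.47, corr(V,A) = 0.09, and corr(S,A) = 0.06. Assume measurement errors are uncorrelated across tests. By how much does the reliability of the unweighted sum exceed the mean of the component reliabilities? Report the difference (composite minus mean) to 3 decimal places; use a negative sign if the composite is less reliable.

Var(sum) = 3 + 1.24 = 4.24; true-score variance = 2.31 + 1.24 = 3.55; composite reliability = 0.8373.
Mean component reliability = 0.7700.
Difference = 0.8373 − 0.7700 = 0.067.

0.067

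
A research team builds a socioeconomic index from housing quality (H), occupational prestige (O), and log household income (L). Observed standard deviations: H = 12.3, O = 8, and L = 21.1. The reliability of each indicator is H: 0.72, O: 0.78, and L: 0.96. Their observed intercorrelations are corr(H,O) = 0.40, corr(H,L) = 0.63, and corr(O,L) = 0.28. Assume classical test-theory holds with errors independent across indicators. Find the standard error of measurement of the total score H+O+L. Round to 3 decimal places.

Var(total) = 660.5 + 500.256 = 1160.76.
True-score variance = 586.25 + 500.256 = 1086.51, so reliability = 0.9360.
Error variance = 1160.76 − 1086.51 = 74.2496; SEM = √74.2496 = 8.617.

8.617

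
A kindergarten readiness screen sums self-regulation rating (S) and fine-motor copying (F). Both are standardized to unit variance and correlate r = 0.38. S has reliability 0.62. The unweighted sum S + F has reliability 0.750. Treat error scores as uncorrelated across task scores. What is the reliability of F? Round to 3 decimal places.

0.690

Var(S+F) = 2 + 2·0.38 = 2.760.
True-score variance = ρ_S + ρ_F + 2·0.38, so 0.750 = (0.62 + ρ_F + 0.76) / 2.760.
ρ_F = 0.750·2.760 − 0.62 − 0.76 = 0.690.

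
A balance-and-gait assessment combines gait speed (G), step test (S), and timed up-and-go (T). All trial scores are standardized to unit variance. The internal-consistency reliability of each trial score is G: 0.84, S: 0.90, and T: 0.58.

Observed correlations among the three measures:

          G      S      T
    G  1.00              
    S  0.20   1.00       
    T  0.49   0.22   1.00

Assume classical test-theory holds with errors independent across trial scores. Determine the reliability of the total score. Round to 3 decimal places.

0.859

Var(G+S+T) = 3 + 2·[0.20 + 0.49 + 0.22] = 3 + 1.82 = 4.82.
Because errors are independent across components, Cov(Tᵢ,Tⱼ) = Cov(Xᵢ,Xⱼ); the off-diagonal part of the true-score variance is the same as above.
True-score variance = [0.84 + 0.90 + 0.58] + 1.82 = 2.32 + 1.82 = 4.14.
Reliability = 4.14 / 4.82 = 0.859.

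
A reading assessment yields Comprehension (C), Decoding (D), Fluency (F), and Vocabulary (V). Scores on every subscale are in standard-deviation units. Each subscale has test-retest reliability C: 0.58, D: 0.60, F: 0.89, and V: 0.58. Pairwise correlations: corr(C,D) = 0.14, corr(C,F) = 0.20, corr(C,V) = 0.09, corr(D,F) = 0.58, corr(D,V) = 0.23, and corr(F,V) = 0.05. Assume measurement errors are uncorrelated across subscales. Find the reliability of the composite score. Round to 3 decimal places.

0.795

Var(C+D+F+V) = 4 + 2·[0.14 + 0.20 + 0.09 + 0.58 + 0.23 + 0.05] = 4 + 2.58 = 6.58.
Under uncorrelated errors the observed covariances equal the true-score covariances, so only the own-variance terms attenuate.
True-score variance = [0.58 + 0.60 + 0.89 + 0.58] + 2.58 = 2.65 + 2.58 = 5.23.
Reliability = 5.23 / 6.58 = 0.795.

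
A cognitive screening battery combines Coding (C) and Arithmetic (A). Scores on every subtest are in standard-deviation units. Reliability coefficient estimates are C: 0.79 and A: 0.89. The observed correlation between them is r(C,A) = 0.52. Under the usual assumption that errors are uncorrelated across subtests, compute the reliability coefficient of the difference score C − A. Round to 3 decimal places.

0.667

Var(C−A) = 1 + 1 − 2·0.52 = 2 − 1.04 = 0.96.
Because errors are independent across components, Cov(Tᵢ,Tⱼ) = Cov(Xᵢ,Xⱼ); the off-diagonal part of the true-score variance is the same as above.
True-score variance = [0.79 + 0.89] − 1.04 = 1.68 − 1.04 = 0.64.
Reliability = 0.64 / 0.96 = 0.667.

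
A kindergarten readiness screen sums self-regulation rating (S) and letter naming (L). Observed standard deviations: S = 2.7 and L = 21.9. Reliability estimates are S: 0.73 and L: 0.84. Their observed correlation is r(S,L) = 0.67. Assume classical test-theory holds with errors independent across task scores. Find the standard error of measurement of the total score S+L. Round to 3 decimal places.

Var(total) = 486.9 + 79.2342 = 566.134.
True-score variance = 408.194 + 79.2342 = 487.428, so reliability = 0.8610.
Error variance = 566.134 − 487.428 = 78.7059; SEM = √78.7059 = 8.872.

8.872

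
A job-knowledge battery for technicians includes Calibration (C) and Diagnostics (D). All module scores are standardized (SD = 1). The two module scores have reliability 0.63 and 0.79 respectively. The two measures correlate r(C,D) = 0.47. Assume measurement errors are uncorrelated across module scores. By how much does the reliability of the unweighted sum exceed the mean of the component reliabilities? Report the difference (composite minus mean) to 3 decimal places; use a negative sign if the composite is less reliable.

0.093

Var(sum) = 2 + 0.94 = 2.94; true-score variance = 1.42 + 0.94 = 2.36; composite reliability = 0.8027.
Mean component reliability = 0.7100.
Difference = 0.8027 − 0.7100 = 0.093.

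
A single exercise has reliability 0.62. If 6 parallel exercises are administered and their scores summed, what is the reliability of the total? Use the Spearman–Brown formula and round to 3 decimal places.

0.907

ρ_k = kρ / (1 + (k−1)ρ) = 6·0.62 / (1 + 5·0.62) = 3.720 / 4.100 = 0.907.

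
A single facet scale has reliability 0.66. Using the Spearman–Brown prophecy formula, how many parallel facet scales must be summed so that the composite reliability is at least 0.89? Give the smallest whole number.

5

k ≥ ρ*(1−ρ₁)/(ρ₁(1−ρ*)) = 0.89·0.34 / (0.66·0.11) = 4.168.
Smallest integer k = 5.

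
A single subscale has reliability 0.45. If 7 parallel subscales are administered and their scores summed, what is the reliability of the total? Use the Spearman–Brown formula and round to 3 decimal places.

0.851

ρ_k = kρ / (1 + (k−1)ρ) = 7·0.45 / (1 + 6·0.45) = 3.150 / 3.700 = 0.851.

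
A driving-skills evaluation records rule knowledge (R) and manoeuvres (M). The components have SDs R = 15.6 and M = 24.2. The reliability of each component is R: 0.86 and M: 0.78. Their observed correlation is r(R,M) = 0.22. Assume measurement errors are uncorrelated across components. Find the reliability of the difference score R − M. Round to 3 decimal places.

0.754

Var(R−M) = 15.6² + 24.2² − 2·15.6·24.2·0.22 = 829 − 166.109 = 662.891.
Under uncorrelated errors the observed covariances equal the true-score covariances, so only the own-variance terms attenuate.
True-score variance = [15.6²·0.86 + 24.2²·0.78] − 166.109 = 666.089 − 166.109 = 499.98.
Reliability = 499.98 / 662.891 = 0.754.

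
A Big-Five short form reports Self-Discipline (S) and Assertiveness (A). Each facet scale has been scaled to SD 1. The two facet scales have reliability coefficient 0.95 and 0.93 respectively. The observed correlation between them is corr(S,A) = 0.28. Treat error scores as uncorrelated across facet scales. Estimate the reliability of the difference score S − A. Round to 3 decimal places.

0.917

Var(S−A) = 1 + 1 − 2·0.28 = 2 − 0.56 = 1.44.
Under uncorrelated errors the observed covariances equal the true-score covariances, so only the own-variance terms attenuate.
True-score variance = [0.95 + 0.93] − 0.56 = 1.88 − 0.56 = 1.32.
Reliability = 1.32 / 1.44 = 0.917.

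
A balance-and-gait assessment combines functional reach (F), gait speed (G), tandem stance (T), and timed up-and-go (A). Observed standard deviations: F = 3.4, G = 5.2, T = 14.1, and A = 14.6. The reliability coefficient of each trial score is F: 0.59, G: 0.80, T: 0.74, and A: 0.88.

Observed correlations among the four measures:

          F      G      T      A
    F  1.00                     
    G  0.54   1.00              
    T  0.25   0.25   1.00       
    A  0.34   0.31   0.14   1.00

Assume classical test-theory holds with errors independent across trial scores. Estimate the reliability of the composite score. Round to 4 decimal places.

Var(F+G+T+A) = 3.4² + 5.2² + 14.1² + 14.6² + 2·[3.4·5.2·0.54 + 3.4·14.1·0.25 + 3.4·14.6·0.34 + 5.2·14.1·0.25 + 5.2·14.6·0.31 + 14.1·14.6·0.14] = 450.57 + 218.191 = 668.761.
Because errors are independent across components, Cov(Tᵢ,Tⱼ) = Cov(Xᵢ,Xⱼ); the off-diagonal part of the true-score variance is the same as above.
True-score variance = [3.4²·0.59 + 5.2²·0.80 + 14.1²·0.74 + 14.6²·0.88] + 218.191 = 363.153 + 218.191 = 581.343.
Reliability = 581.343 / 668.761 = 0.8693.

0.8693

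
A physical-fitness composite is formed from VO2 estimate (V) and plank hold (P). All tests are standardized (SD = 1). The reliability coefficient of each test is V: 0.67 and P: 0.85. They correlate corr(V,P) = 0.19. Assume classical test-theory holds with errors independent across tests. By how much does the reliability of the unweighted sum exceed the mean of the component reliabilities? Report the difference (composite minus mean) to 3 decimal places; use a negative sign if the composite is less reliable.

Var(sum) = 2 + 0.38 = 2.38; true-score variance = 1.52 + 0.38 = 1.9; composite reliability = 0.7983.
Mean component reliability = 0.7600.
Difference = 0.7983 − 0.7600 = 0.038.

0.038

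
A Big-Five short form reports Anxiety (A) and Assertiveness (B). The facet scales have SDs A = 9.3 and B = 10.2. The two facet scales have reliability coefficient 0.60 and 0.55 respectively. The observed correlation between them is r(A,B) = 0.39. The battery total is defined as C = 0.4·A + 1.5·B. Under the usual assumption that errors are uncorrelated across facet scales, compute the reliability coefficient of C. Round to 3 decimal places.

0.621

Var(C) = 0.4²·9.3² + 1.5²·10.2² + 2·[0.6·9.3·10.2·0.39] = 247.928 + 44.3945 = 292.323.
Under uncorrelated errors the observed covariances equal the true-score covariances, so only the own-variance terms attenuate.
True-score variance = [0.4²·9.3²·0.60 + 1.5²·10.2²·0.55] + 44.3945 = 137.053 + 44.3945 = 181.447.
Reliability = 181.447 / 292.323 = 0.621.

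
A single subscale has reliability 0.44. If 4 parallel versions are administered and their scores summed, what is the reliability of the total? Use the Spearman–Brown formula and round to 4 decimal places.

ρ_k = kρ / (1 + (k−1)ρ) = 4·0.44 / (1 + 3·0.44) = 1.760 / 2.320 = 0.7586.

0.7586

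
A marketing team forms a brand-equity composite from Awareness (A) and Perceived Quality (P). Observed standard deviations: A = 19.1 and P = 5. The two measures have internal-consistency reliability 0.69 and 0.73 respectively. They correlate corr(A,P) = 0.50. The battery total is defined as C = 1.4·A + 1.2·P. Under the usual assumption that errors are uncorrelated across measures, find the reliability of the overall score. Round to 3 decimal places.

0.746

Var(C) = 1.4²·19.1² + 1.2²·5² + 2·[1.68·19.1·5·0.50] = 751.028 + 160.44 = 911.468.
Under uncorrelated errors the observed covariances equal the true-score covariances, so only the own-variance terms attenuate.
True-score variance = [1.4²·19.1²·0.69 + 1.2²·5²·0.73] + 160.44 = 519.649 + 160.44 = 680.089.
Reliability = 680.089 / 911.468 = 0.746.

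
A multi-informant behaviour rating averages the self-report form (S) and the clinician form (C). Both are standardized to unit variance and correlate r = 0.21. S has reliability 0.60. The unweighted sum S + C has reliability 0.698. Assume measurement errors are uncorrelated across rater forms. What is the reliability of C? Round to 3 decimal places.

0.669

Var(S+C) = 2 + 2·0.21 = 2.420.
True-score variance = ρ_S + ρ_C + 2·0.21, so 0.698 = (0.60 + ρ_C + 0.42) / 2.420.
ρ_C = 0.698·2.420 − 0.60 − 0.42 = 0.669.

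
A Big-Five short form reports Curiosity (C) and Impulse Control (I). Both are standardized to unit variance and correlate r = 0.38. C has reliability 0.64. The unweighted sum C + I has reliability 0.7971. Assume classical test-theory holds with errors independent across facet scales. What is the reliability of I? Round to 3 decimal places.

0.800

Var(C+I) = 2 + 2·0.38 = 2.760.
True-score variance = ρ_C + ρ_I + 2·0.38, so 0.7971 = (0.64 + ρ_I + 0.76) / 2.760.
ρ_I = 0.7971·2.760 − 0.64 − 0.76 = 0.800.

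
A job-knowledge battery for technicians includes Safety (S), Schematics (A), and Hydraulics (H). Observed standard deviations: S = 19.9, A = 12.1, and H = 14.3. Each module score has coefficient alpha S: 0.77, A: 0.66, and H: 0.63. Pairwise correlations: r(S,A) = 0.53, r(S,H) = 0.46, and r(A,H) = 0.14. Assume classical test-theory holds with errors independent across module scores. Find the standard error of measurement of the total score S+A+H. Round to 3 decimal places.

Var(total) = 746.91 + 565.49 = 1312.4.
True-score variance = 530.387 + 565.49 = 1095.88, so reliability = 0.8350.
Error variance = 1312.4 − 1095.88 = 216.523; SEM = √216.523 = 14.715.

14.715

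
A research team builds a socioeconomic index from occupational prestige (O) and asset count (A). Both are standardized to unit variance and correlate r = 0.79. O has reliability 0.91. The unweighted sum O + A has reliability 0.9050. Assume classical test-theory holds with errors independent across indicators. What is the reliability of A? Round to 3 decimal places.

0.750

Var(O+A) = 2 + 2·0.79 = 3.580.
True-score variance = ρ_O + ρ_A + 2·0.79, so 0.9050 = (0.91 + ρ_A + 1.58) / 3.580.
ρ_A = 0.9050·3.580 − 0.91 − 1.58 = 0.750.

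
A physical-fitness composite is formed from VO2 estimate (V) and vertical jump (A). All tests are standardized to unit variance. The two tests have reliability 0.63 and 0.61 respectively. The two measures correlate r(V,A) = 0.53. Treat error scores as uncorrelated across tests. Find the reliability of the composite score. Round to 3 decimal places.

0.752

Var(V+A) = 2 + 2·[0.53] = 2 + 1.06 = 3.06.
Under uncorrelated errors the observed covariances equal the true-score covariances, so only the own-variance terms attenuate.
True-score variance = [0.63 + 0.61] + 1.06 = 1.24 + 1.06 = 2.3.
Reliability = 2.3 / 3.06 = 0.752.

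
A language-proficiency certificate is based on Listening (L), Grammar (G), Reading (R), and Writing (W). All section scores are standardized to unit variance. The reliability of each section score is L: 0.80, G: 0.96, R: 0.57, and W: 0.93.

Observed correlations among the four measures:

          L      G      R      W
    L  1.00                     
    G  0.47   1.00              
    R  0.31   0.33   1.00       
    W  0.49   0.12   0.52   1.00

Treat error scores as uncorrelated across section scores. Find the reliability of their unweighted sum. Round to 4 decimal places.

Var(L+G+R+W) = 4 + 2·[0.47 + 0.31 + 0.49 + 0.33 + 0.12 + 0.52] = 4 + 4.48 = 8.48.
With uncorrelated errors the cross-covariances are all true-score covariance, so they carry over unchanged; only the diagonal terms shrink to ρᵢσᵢ².
True-score variance = [0.80 + 0.96 + 0.57 + 0.93] + 4.48 = 3.26 + 4.48 = 7.74.
Reliability = 7.74 / 8.48 = 0.9127.

0.9127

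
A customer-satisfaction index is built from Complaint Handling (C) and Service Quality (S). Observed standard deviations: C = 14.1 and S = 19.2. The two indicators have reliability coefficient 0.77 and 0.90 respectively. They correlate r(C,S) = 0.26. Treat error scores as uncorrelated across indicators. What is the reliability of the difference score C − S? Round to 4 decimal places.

0.8064

Var(C−S) = 14.1² + 19.2² − 2·14.1·19.2·0.26 = 567.45 − 140.774 = 426.676.
With uncorrelated errors the cross-covariances are all true-score covariance, so they carry over unchanged; only the diagonal terms shrink to ρᵢσᵢ².
True-score variance = [14.1²·0.77 + 19.2²·0.90] − 140.774 = 484.86 − 140.774 = 344.085.
Reliability = 344.085 / 426.676 = 0.8064.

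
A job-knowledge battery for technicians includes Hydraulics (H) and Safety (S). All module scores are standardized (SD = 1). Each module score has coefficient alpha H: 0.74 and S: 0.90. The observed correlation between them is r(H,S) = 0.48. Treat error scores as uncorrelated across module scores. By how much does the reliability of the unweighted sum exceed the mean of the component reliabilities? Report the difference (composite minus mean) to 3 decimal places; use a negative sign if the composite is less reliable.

0.058

Var(sum) = 2 + 0.96 = 2.96; true-score variance = 1.64 + 0.96 = 2.6; composite reliability = 0.8784.
Mean component reliability = 0.8200.
Difference = 0.8784 − 0.8200 = 0.058.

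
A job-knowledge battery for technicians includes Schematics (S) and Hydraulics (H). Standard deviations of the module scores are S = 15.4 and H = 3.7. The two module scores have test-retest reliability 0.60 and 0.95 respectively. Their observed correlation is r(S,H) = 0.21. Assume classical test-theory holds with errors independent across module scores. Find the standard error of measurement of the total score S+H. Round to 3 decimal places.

9.775

Var(total) = 250.85 + 23.9316 = 274.782.
True-score variance = 155.302 + 23.9316 = 179.233, so reliability = 0.6523.
Error variance = 274.782 − 179.233 = 95.5485; SEM = √95.5485 = 9.775.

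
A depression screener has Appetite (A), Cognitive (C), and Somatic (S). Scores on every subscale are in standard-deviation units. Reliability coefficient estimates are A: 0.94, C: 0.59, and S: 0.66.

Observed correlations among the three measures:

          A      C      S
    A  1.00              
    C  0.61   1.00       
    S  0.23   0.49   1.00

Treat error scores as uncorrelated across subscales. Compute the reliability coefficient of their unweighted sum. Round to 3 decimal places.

Var(A+C+S) = 3 + 2·[0.61 + 0.23 + 0.49] = 3 + 2.66 = 5.66.
Because errors are independent across components, Cov(Tᵢ,Tⱼ) = Cov(Xᵢ,Xⱼ); the off-diagonal part of the true-score variance is the same as above.
True-score variance = [0.94 + 0.59 + 0.66] + 2.66 = 2.19 + 2.66 = 4.85.
Reliability = 4.85 / 5.66 = 0.857.

0.857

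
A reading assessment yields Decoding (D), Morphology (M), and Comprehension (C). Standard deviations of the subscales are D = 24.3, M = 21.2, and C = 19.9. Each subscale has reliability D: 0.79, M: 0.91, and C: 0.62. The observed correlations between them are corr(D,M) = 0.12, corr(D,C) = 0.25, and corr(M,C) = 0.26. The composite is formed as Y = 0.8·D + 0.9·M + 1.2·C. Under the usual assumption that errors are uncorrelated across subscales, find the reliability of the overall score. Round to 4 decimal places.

0.8242

Var(Y) = 0.8²·24.3² + 0.9²·21.2² + 1.2²·19.9² + 2·[0.72·24.3·21.2·0.12 + 0.96·24.3·19.9·0.25 + 1.08·21.2·19.9·0.26] = 1312.21 + 558.061 = 1870.28.
Under uncorrelated errors the observed covariances equal the true-score covariances, so only the own-variance terms attenuate.
True-score variance = [0.8²·24.3²·0.79 + 0.9²·21.2²·0.91 + 1.2²·19.9²·0.62] + 558.061 = 983.392 + 558.061 = 1541.45.
Reliability = 1541.45 / 1870.28 = 0.8242.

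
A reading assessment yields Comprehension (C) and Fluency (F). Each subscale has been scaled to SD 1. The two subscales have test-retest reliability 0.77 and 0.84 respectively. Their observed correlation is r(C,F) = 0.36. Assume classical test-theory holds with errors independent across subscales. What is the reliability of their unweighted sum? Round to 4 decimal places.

Var(C+F) = 2 + 2·[0.36] = 2 + 0.72 = 2.72.
Under uncorrelated errors the observed covariances equal the true-score covariances, so only the own-variance terms attenuate.
True-score variance = [0.77 + 0.84] + 0.72 = 1.61 + 0.72 = 2.33.
Reliability = 2.33 / 2.72 = 0.8566.

0.8566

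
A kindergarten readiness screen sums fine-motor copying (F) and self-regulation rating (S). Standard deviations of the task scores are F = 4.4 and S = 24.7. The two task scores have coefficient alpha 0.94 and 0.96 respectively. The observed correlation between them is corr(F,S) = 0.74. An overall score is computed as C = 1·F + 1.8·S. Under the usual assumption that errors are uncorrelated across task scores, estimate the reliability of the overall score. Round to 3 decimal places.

Var(C) = 4.4² + 1.8²·24.7² + 2·[1.8·4.4·24.7·0.74] = 1996.05 + 289.524 = 2285.58.
Because errors are independent across components, Cov(Tᵢ,Tⱼ) = Cov(Xᵢ,Xⱼ); the off-diagonal part of the true-score variance is the same as above.
True-score variance = [4.4²·0.94 + 1.8²·24.7²·0.96] + 289.524 = 1915.82 + 289.524 = 2205.35.
Reliability = 2205.35 / 2285.58 = 0.965.

0.965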